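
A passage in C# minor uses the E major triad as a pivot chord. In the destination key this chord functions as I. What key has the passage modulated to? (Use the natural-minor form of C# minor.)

The numeral I denotes a major triad on scale degree 1. With E on degree 1, the tonic of the new key is E.
Degree 1 carries a major triad in major keys, so the destination is E major.
Check: the diatonic triads of E major are E (I), F#m (ii), G#m (iii), A (IV), B (V), C#m (vi), D#dim (vii°) — E major is indeed I.

E major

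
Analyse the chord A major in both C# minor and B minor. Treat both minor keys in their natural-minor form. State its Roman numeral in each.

VI in C# minor; VII in B minor

The scale of C# minor (natural minor) is C# D# E F# G# A B; A is degree 6, and the triad built there (A-C#-E) is major, so it is VI.
The scale of B minor (natural minor) is B C# D E F# G A; A is degree 7, and the triad built there (A-C#-E) is major, so it is VII.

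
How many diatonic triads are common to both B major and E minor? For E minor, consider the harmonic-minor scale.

1

Diatonic triads of B major: B major (I), C# minor (ii), D# minor (iii), E major (IV), F# major (V), G# minor (vi), A# diminished (vii°).
Diatonic triads of E minor (harmonic minor): E minor (i), F# diminished (ii°), G augmented (III+), A minor (iv), B major (V), C major (VI), D# diminished (vii°).
Matching root and quality in both lists: B major.
That gives 1 common triad.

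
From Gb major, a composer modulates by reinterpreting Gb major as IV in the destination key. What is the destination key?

Db major

The numeral IV denotes a major triad on scale degree 4. With Gb on degree 4, the tonic of the new key is Db.
Degree 4 carries a major triad in major keys, so the destination is Db major.
Check: the diatonic triads of Db major are Db (I), Ebm (ii), Fm (iii), Gb (IV), Ab (V), Bbm (vi), Cdim (vii°) — Gb major is indeed IV.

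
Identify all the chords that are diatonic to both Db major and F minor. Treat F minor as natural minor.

Triads in Db major: Db (I), Ebm (ii), Fm (iii), Gb (IV), Ab (V), Bbm (vi), Cdim (vii°).
Triads in F minor (natural minor): Fm (i), Gdim (ii°), Ab (III), Bbm (iv), Cm (v), Db (VI), Eb (VII).
Shared triads with their functions: Db (I in Db major, VI in F minor); Fm (iii in Db major, i in F minor); Ab (V in Db major, III in F minor); Bbm (vi in Db major, iv in F minor).

Db, Fm, Ab, Bbm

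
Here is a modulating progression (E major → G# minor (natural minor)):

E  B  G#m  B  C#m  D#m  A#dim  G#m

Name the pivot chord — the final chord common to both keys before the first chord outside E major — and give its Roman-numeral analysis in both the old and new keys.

Chords diatonic to E major: E, F#m, G#m, A, B, C#m, D#dim.
Reading the progression, the first chord not in that set is D#m, so the modulation leaves E major there.
The chord immediately before D#m is C#m, which is diatonic to both keys: vi in E major and iv in G# minor.

C#m — vi in E major, iv in G# minor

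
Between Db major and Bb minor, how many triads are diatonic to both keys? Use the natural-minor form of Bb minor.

7

Diatonic triads of Db major: Db (I), Ebm (ii), Fm (iii), Gb (IV), Ab (V), Bbm (vi), Cdim (vii°).
Diatonic triads of Bb minor (natural minor): Bbm (i), Cdim (ii°), Db (III), Ebm (iv), Fm (v), Gb (VI), Ab (VII).
Matching root and quality in both lists: Db, Ebm, Fm, Gb, Ab, Bbm, Cdim.
That gives 7 common triads.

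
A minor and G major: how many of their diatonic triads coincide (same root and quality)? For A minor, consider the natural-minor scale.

4

Diatonic triads of A minor (natural minor): Am (i), Bdim (ii°), C (III), Dm (iv), Em (v), F (VI), G (VII).
Diatonic triads of G major: G (I), Am (ii), Bm (iii), C (IV), D (V), Em (vi), F♯dim (vii°).
Matching root and quality in both lists: Am, C, Em, G.
That gives 4 common triads.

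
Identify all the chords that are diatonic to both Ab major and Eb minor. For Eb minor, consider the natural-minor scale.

Triads in Ab major: Ab major (I), Bb minor (ii), C minor (iii), Db major (IV), Eb major (V), F minor (vi), G diminished (vii°).
Triads in Eb minor (natural minor): Eb minor (i), F diminished (ii°), Gb major (III), Ab minor (iv), Bb minor (v), Cb major (VI), Db major (VII).
Shared triads with their functions: Bb minor (ii in Ab major, v in Eb minor); Db major (IV in Ab major, VII in Eb minor).

Bbm, Db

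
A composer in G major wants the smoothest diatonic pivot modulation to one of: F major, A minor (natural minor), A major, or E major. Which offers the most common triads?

Triads of G major: G major (I), A minor (ii), B minor (iii), C major (IV), D major (V), E minor (vi), F# diminished (vii°).
F major shares 2: Am, C.
A minor (natural minor) shares 4: G, Am, C, Em.
A major shares 2: Bm, D.
E major shares 0: none.
The most common triads (4) are shared with A minor.

A minor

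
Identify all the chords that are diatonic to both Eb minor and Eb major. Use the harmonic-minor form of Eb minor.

Bb, Ddim

Triads in Eb minor (harmonic minor): Eb minor (i), F diminished (ii°), Gb augmented (III+), Ab minor (iv), Bb major (V), Cb major (VI), D diminished (vii°).
Triads in Eb major: Eb major (I), F minor (ii), G minor (iii), Ab major (IV), Bb major (V), C minor (vi), D diminished (vii°).
Shared triads with their functions: Bb major (V in Eb minor, V in Eb major); D diminished (vii° in Eb minor, vii° in Eb major).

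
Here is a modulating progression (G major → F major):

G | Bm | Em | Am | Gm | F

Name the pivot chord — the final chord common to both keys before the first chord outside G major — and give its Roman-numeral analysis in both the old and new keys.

Chords diatonic to G major: G, Am, Bm, C, D, Em, F#dim.
Reading the progression, the first chord not in that set is Gm, so the modulation leaves G major there.
The chord immediately before Gm is Am, which is diatonic to both keys: ii in G major and iii in F major.

Am — ii in G major, iii in F major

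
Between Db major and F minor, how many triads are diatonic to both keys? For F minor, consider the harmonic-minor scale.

3

Diatonic triads of Db major: Db (I), Ebm (ii), Fm (iii), Gb (IV), Ab (V), Bbm (vi), Cdim (vii°).
Diatonic triads of F minor (harmonic minor): Fm (i), Gdim (ii°), Abaug (III+), Bbm (iv), C (V), Db (VI), Edim (vii°).
Matching root and quality in both lists: Db, Fm, Bbm.
That gives 3 common triads.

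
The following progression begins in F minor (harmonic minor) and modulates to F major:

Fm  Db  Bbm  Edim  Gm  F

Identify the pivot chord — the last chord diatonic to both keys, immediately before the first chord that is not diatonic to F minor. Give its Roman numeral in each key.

Edim — vii° in F minor, vii° in F major

Chords diatonic to F minor: Fm, Gdim, Abaug, Bbm, C, Db, Edim.
Reading the progression, the first chord not in that set is Gm, so the modulation leaves F minor there.
The chord immediately before Gm is Edim, which is diatonic to both keys: vii° in F minor and vii° in F major.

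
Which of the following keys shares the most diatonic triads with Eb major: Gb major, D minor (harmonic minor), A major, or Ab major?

Triads of Eb major: Eb major (I), F minor (ii), G minor (iii), Ab major (IV), Bb major (V), C minor (vi), D diminished (vii°).
Gb major shares 0: none.
D minor (harmonic minor) shares 2: Gm, Bb.
A major shares 0: none.
Ab major shares 4: Eb, Fm, Ab, Cm.
The most common triads (4) are shared with Ab major.

Ab major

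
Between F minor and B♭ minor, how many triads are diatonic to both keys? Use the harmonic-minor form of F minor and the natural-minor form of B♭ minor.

Diatonic triads of F minor (harmonic minor): Fm (i), Gdim (ii°), A♭aug (III+), B♭m (iv), C (V), D♭ (VI), Edim (vii°).
Diatonic triads of B♭ minor (natural minor): B♭m (i), Cdim (ii°), D♭ (III), E♭m (iv), Fm (v), G♭ (VI), A♭ (VII).
Matching root and quality in both lists: Fm, B♭m, D♭.
That gives 3 common triads.

3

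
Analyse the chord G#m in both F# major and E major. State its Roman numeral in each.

The scale of F# major is F# G# A# B C# D# E#; G# is degree 2, and the triad built there (G#-B-D#) is minor, so it is ii.
The scale of E major is E F# G# A B C# D#; G# is degree 3, and the triad built there (G#-B-D#) is minor, so it is iii.

ii in F# major; iii in E major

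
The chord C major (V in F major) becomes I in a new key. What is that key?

The numeral I denotes a major triad on scale degree 1. With C on degree 1, the tonic of the new key is C.
Degree 1 carries a major triad in major keys, so the destination is C major.
Check: the diatonic triads of C major are C (I), Dm (ii), Em (iii), F (IV), G (V), Am (vi), Bdim (vii°) — C major is indeed I.

C major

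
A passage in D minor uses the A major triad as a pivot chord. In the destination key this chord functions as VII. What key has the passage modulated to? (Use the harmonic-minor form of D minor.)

The numeral VII denotes a major triad on scale degree 7. With A on degree 7, the tonic of the new key is B.
Degree 7 carries a major triad in natural-minor keys, so the destination is B minor.
Check: the diatonic triads of B minor (natural minor) are Bm (i), C#dim (ii°), D (III), Em (iv), F#m (v), G (VI), A (VII) — A major is indeed VII.

B minor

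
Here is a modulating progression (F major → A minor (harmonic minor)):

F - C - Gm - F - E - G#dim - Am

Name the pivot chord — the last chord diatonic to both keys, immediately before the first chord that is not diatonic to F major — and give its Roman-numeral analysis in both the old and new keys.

F — I in F major, VI in A minor

Chords diatonic to F major: F, Gm, Am, Bb, C, Dm, Edim.
Reading the progression, the first chord not in that set is E, so the modulation leaves F major there.
The chord immediately before E is F, which is diatonic to both keys: I in F major and VI in A minor.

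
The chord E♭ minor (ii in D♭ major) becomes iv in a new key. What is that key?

The numeral iv denotes a minor triad on scale degree 4. With E♭ on degree 4, the tonic of the new key is B♭.
Degree 4 carries a minor triad in minor keys, so the destination is B♭ minor.
Check: the diatonic triads of B♭ minor (natural minor) are B♭m (i), Cdim (ii°), D♭ (III), E♭m (iv), Fm (v), G♭ (VI), A♭ (VII) — E♭ minor is indeed iv.

B♭ minor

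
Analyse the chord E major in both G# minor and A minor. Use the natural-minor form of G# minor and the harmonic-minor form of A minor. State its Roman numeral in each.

VI in G# minor; V in A minor

The scale of G# minor (natural minor) is G# A# B C# D# E F#; E is degree 6, and the triad built there (E-G#-B) is major, so it is VI.
The scale of A minor (harmonic minor) is A B C D E F G#; E is degree 5, and the triad built there (E-G#-B) is major, so it is V.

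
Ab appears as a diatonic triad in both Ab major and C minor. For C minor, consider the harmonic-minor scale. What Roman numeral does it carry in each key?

I in Ab major; VI in C minor

The scale of Ab major is Ab Bb C Db Eb F G; Ab is degree 1, and the triad built there (Ab-C-Eb) is major, so it is I.
The scale of C minor (harmonic minor) is C D Eb F G Ab B; Ab is degree 6, and the triad built there (Ab-C-Eb) is major, so it is VI.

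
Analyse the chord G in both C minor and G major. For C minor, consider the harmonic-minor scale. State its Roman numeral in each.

The scale of C minor (harmonic minor) is C D Eb F G Ab B; G is degree 5, and the triad built there (G-B-D) is major, so it is V.
The scale of G major is G A B C D E F#; G is degree 1, and the triad built there (G-B-D) is major, so it is I.

V in C minor; I in G major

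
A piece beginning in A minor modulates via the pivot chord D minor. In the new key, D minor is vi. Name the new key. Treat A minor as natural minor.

The numeral vi denotes a minor triad on scale degree 6. With D on degree 6, the tonic of the new key is F.
Degree 6 carries a minor triad in major keys, so the destination is F major.
Check: the diatonic triads of F major are F (I), Gm (ii), Am (iii), Bb (IV), C (V), Dm (vi), Edim (vii°) — D minor is indeed vi.

F major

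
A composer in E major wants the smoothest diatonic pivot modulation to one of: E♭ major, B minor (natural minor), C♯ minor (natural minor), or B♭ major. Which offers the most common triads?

C♯ minor

Triads of E major: E (I), F♯m (ii), G♯m (iii), A (IV), B (V), C♯m (vi), D♯dim (vii°).
E♭ major shares 0: none.
B minor (natural minor) shares 2: F♯m, A.
C♯ minor (natural minor) shares 7: E, F♯m, G♯m, A, B, C♯m, D♯dim.
B♭ major shares 0: none.
The most common triads (7) are shared with C♯ minor.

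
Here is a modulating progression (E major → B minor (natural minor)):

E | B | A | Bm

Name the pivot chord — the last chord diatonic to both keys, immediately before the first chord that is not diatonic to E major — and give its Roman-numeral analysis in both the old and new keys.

Chords diatonic to E major: E, F#m, G#m, A, B, C#m, D#dim.
Reading the progression, the first chord not in that set is Bm, so the modulation leaves E major there.
The chord immediately before Bm is A, which is diatonic to both keys: IV in E major and VII in B minor.

A — IV in E major, VII in B minor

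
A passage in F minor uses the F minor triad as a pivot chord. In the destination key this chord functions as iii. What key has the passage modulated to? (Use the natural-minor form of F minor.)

The numeral iii denotes a minor triad on scale degree 3. With F on degree 3, the tonic of the new key is D♭.
Degree 3 carries a minor triad in major keys, so the destination is D♭ major.
Check: the diatonic triads of D♭ major are D♭ (I), E♭m (ii), Fm (iii), G♭ (IV), A♭ (V), B♭m (vi), Cdim (vii°) — F minor is indeed iii.

D♭ major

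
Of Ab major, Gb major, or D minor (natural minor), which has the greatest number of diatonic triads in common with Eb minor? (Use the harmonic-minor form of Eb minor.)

Gb major

Triads of Eb minor (harmonic minor): Ebm (i), Fdim (ii°), Gbaug (III+), Abm (iv), Bb (V), Cb (VI), Ddim (vii°).
Ab major shares 0: none.
Gb major shares 4: Ebm, Fdim, Abm, Cb.
D minor (natural minor) shares 1: Bb.
The most common triads (4) are shared with Gb major.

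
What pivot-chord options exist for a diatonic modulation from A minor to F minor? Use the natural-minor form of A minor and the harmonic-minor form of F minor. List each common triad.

Triads in A minor (natural minor): A minor (i), B diminished (ii°), C major (III), D minor (iv), E minor (v), F major (VI), G major (VII).
Triads in F minor (harmonic minor): F minor (i), G diminished (ii°), A♭ augmented (III+), B♭ minor (iv), C major (V), D♭ major (VI), E diminished (vii°).
Shared triads with their functions: C major (III in A minor, V in F minor).

C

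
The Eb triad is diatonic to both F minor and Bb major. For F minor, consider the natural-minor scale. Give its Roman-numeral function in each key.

The scale of F minor (natural minor) is F G Ab Bb C Db Eb; Eb is degree 7, and the triad built there (Eb-G-Bb) is major, so it is VII.
The scale of Bb major is Bb C D Eb F G A; Eb is degree 4, and the triad built there (Eb-G-Bb) is major, so it is IV.

VII in F minor; IV in Bb major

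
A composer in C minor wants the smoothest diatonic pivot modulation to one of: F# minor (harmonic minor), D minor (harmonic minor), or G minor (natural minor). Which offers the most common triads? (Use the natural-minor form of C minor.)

Triads of C minor (natural minor): C minor (i), D diminished (ii°), Eb major (III), F minor (iv), G minor (v), Ab major (VI), Bb major (VII).
F# minor (harmonic minor) shares 0: none.
D minor (harmonic minor) shares 2: Gm, Bb.
G minor (natural minor) shares 4: Cm, Eb, Gm, Bb.
The most common triads (4) are shared with G minor.

G minor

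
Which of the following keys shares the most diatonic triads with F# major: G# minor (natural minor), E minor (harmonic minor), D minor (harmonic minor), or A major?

G# minor

Triads of F# major: F# major (I), G# minor (ii), A# minor (iii), B major (IV), C# major (V), D# minor (vi), E# diminished (vii°).
G# minor (natural minor) shares 4: F#, G#m, B, D#m.
E minor (harmonic minor) shares 1: B.
D minor (harmonic minor) shares 0: none.
A major shares 0: none.
The most common triads (4) are shared with G# minor.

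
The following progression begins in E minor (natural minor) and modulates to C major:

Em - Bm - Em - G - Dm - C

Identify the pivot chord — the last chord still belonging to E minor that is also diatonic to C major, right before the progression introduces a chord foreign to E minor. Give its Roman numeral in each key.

Chords diatonic to E minor: Em, F#dim, G, Am, Bm, C, D.
Reading the progression, the first chord not in that set is Dm, so the modulation leaves E minor there.
The chord immediately before Dm is G, which is diatonic to both keys: III in E minor and V in C major.

G — III in E minor, V in C major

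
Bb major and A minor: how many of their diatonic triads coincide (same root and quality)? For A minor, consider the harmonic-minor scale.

Diatonic triads of Bb major: Bb major (I), C minor (ii), D minor (iii), Eb major (IV), F major (V), G minor (vi), A diminished (vii°).
Diatonic triads of A minor (harmonic minor): A minor (i), B diminished (ii°), C augmented (III+), D minor (iv), E major (V), F major (VI), G# diminished (vii°).
Matching root and quality in both lists: D minor, F major.
That gives 2 common triads.

2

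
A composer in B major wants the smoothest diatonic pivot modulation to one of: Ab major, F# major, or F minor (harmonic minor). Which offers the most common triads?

F# major

Triads of B major: B (I), C#m (ii), D#m (iii), E (IV), F# (V), G#m (vi), A#dim (vii°).
Ab major shares 0: none.
F# major shares 4: B, D#m, F#, G#m.
F minor (harmonic minor) shares 0: none.
The most common triads (4) are shared with F# major.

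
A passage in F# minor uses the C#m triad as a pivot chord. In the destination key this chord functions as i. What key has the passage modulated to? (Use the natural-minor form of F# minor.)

C# minor

The numeral i denotes a minor triad on scale degree 1. With C# on degree 1, the tonic of the new key is C#.
Degree 1 carries a minor triad in minor keys, so the destination is C# minor.
Check: the diatonic triads of C# minor (natural minor) are C#m (i), D#dim (ii°), E (III), F#m (iv), G#m (v), A (VI), B (VII) — C#m is indeed i.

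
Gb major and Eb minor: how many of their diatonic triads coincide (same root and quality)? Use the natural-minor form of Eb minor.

7

Diatonic triads of Gb major: Gb major (I), Ab minor (ii), Bb minor (iii), Cb major (IV), Db major (V), Eb minor (vi), F diminished (vii°).
Diatonic triads of Eb minor (natural minor): Eb minor (i), F diminished (ii°), Gb major (III), Ab minor (iv), Bb minor (v), Cb major (VI), Db major (VII).
Matching root and quality in both lists: Gb major, Ab minor, Bb minor, Cb major, Db major, Eb minor, F diminished.
That gives 7 common triads.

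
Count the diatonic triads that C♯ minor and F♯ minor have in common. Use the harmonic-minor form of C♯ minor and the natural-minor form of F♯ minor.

Diatonic triads of C♯ minor (harmonic minor): C♯m (i), D♯dim (ii°), Eaug (III+), F♯m (iv), G♯ (V), A (VI), B♯dim (vii°).
Diatonic triads of F♯ minor (natural minor): F♯m (i), G♯dim (ii°), A (III), Bm (iv), C♯m (v), D (VI), E (VII).
Matching root and quality in both lists: C♯m, F♯m, A.
That gives 3 common triads.

3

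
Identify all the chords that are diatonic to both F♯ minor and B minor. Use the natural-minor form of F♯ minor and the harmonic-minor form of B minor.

Bm

Triads in F♯ minor (natural minor): F♯m (i), G♯dim (ii°), A (III), Bm (iv), C♯m (v), D (VI), E (VII).
Triads in B minor (harmonic minor): Bm (i), C♯dim (ii°), Daug (III+), Em (iv), F♯ (V), G (VI), A♯dim (vii°).
Shared triads with their functions: Bm (iv in F♯ minor, i in B minor).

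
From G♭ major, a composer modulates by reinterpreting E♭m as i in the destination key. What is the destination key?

The numeral i denotes a minor triad on scale degree 1. With E♭ on degree 1, the tonic of the new key is E♭.
Degree 1 carries a minor triad in minor keys, so the destination is E♭ minor.
Check: the diatonic triads of E♭ minor (natural minor) are E♭m (i), Fdim (ii°), G♭ (III), A♭m (iv), B♭m (v), C♭ (VI), D♭ (VII) — E♭m is indeed i.

E♭ minor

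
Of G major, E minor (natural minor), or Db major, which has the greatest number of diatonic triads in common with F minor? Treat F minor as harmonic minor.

Db major

Triads of F minor (harmonic minor): Fm (i), Gdim (ii°), Abaug (III+), Bbm (iv), C (V), Db (VI), Edim (vii°).
G major shares 1: C.
E minor (natural minor) shares 1: C.
Db major shares 3: Fm, Bbm, Db.
The most common triads (3) are shared with Db major.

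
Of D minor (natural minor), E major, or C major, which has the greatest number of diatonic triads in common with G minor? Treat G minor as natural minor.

Triads of G minor (natural minor): G minor (i), A diminished (ii°), Bb major (III), C minor (iv), D minor (v), Eb major (VI), F major (VII).
D minor (natural minor) shares 4: Gm, Bb, Dm, F.
E major shares 0: none.
C major shares 2: Dm, F.
The most common triads (4) are shared with D minor.

D minor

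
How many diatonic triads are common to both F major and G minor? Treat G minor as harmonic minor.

Diatonic triads of F major: F (I), Gm (ii), Am (iii), Bb (IV), C (V), Dm (vi), Edim (vii°).
Diatonic triads of G minor (harmonic minor): Gm (i), Adim (ii°), Bbaug (III+), Cm (iv), D (V), Eb (VI), F#dim (vii°).
Matching root and quality in both lists: Gm.
That gives 1 common triad.

1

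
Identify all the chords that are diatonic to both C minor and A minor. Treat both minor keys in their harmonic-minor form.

Triads in C minor (harmonic minor): Cm (i), Ddim (ii°), E♭aug (III+), Fm (iv), G (V), A♭ (VI), Bdim (vii°).
Triads in A minor (harmonic minor): Am (i), Bdim (ii°), Caug (III+), Dm (iv), E (V), F (VI), G♯dim (vii°).
Shared triads with their functions: Bdim (vii° in C minor, ii° in A minor).

Bdim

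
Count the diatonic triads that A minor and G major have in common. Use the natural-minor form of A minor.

4

Diatonic triads of A minor (natural minor): Am (i), Bdim (ii°), C (III), Dm (iv), Em (v), F (VI), G (VII).
Diatonic triads of G major: G (I), Am (ii), Bm (iii), C (IV), D (V), Em (vi), F#dim (vii°).
Matching root and quality in both lists: Am, C, Em, G.
That gives 4 common triads.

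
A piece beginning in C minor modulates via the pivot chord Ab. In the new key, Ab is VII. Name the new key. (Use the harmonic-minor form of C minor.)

Bb minor

The numeral VII denotes a major triad on scale degree 7. With Ab on degree 7, the tonic of the new key is Bb.
Degree 7 carries a major triad in natural-minor keys, so the destination is Bb minor.
Check: the diatonic triads of Bb minor (natural minor) are Bbm (i), Cdim (ii°), Db (III), Ebm (iv), Fm (v), Gb (VI), Ab (VII) — Ab is indeed VII.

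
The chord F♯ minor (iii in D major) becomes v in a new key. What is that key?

B minor

The numeral v denotes a minor triad on scale degree 5. With F♯ on degree 5, the tonic of the new key is B.
Degree 5 carries a minor triad in natural-minor keys, so the destination is B minor.
Check: the diatonic triads of B minor (natural minor) are Bm (i), C♯dim (ii°), D (III), Em (iv), F♯m (v), G (VI), A (VII) — F♯ minor is indeed v.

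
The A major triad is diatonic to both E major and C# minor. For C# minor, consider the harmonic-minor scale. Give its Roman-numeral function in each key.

IV in E major; VI in C# minor

The scale of E major is E F# G# A B C# D#; A is degree 4, and the triad built there (A-C#-E) is major, so it is IV.
The scale of C# minor (harmonic minor) is C# D# E F# G# A B#; A is degree 6, and the triad built there (A-C#-E) is major, so it is VI.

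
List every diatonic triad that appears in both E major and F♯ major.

G♯m, B

Triads in E major: E major (I), F♯ minor (ii), G♯ minor (iii), A major (IV), B major (V), C♯ minor (vi), D♯ diminished (vii°).
Triads in F♯ major: F♯ major (I), G♯ minor (ii), A♯ minor (iii), B major (IV), C♯ major (V), D♯ minor (vi), E♯ diminished (vii°).
Shared triads with their functions: G♯ minor (iii in E major, ii in F♯ major); B major (V in E major, IV in F♯ major).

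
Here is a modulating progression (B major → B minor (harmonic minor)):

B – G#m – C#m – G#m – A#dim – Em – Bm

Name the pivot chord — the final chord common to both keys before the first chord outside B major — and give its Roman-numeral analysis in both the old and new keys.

A#dim — vii° in B major, vii° in B minor

Chords diatonic to B major: B, C#m, D#m, E, F#, G#m, A#dim.
Reading the progression, the first chord not in that set is Em, so the modulation leaves B major there.
The chord immediately before Em is A#dim, which is diatonic to both keys: vii° in B major and vii° in B minor.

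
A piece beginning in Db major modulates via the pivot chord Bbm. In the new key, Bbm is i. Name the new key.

Bb minor

The numeral i denotes a minor triad on scale degree 1. With Bb on degree 1, the tonic of the new key is Bb.
Degree 1 carries a minor triad in minor keys, so the destination is Bb minor.
Check: the diatonic triads of Bb minor (natural minor) are Bbm (i), Cdim (ii°), Db (III), Ebm (iv), Fm (v), Gb (VI), Ab (VII) — Bbm is indeed i.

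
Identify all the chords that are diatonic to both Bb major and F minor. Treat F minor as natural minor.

Triads in Bb major: Bb (I), Cm (ii), Dm (iii), Eb (IV), F (V), Gm (vi), Adim (vii°).
Triads in F minor (natural minor): Fm (i), Gdim (ii°), Ab (III), Bbm (iv), Cm (v), Db (VI), Eb (VII).
Shared triads with their functions: Cm (ii in Bb major, v in F minor); Eb (IV in Bb major, VII in F minor).

Cm, Eb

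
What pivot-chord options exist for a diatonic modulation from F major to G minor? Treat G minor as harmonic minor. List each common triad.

Triads in F major: F major (I), G minor (ii), A minor (iii), Bb major (IV), C major (V), D minor (vi), E diminished (vii°).
Triads in G minor (harmonic minor): G minor (i), A diminished (ii°), Bb augmented (III+), C minor (iv), D major (V), Eb major (VI), F# diminished (vii°).
Shared triads with their functions: G minor (ii in F major, i in G minor).

Gm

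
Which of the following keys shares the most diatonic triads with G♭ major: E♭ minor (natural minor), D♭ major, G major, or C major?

Triads of G♭ major: G♭ major (I), A♭ minor (ii), B♭ minor (iii), C♭ major (IV), D♭ major (V), E♭ minor (vi), F diminished (vii°).
E♭ minor (natural minor) shares 7: G♭, A♭m, B♭m, C♭, D♭, E♭m, Fdim.
D♭ major shares 4: G♭, B♭m, D♭, E♭m.
G major shares 0: none.
C major shares 0: none.
The most common triads (7) are shared with E♭ minor.

E♭ minor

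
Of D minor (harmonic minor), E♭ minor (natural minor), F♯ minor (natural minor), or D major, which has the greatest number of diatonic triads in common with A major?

F♯ minor

Triads of A major: A (I), Bm (ii), C♯m (iii), D (IV), E (V), F♯m (vi), G♯dim (vii°).
D minor (harmonic minor) shares 1: A.
E♭ minor (natural minor) shares 0: none.
F♯ minor (natural minor) shares 7: A, Bm, C♯m, D, E, F♯m, G♯dim.
D major shares 4: A, Bm, D, F♯m.
The most common triads (7) are shared with F♯ minor.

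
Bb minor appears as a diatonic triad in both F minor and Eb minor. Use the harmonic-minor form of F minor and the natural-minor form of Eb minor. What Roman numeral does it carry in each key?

The scale of F minor (harmonic minor) is F G Ab Bb C Db E; Bb is degree 4, and the triad built there (Bb-Db-F) is minor, so it is iv.
The scale of Eb minor (natural minor) is Eb F Gb Ab Bb Cb Db; Bb is degree 5, and the triad built there (Bb-Db-F) is minor, so it is v.

iv in F minor; v in Eb minor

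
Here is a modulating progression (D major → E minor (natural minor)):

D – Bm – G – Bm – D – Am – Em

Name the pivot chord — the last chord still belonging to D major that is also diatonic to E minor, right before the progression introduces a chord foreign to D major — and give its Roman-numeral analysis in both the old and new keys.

Chords diatonic to D major: D, Em, F#m, G, A, Bm, C#dim.
Reading the progression, the first chord not in that set is Am, so the modulation leaves D major there.
The chord immediately before Am is D, which is diatonic to both keys: I in D major and VII in E minor.

D — I in D major, VII in E minor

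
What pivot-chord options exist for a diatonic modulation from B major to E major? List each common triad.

B, C#m, E, G#m

Triads in B major: B (I), C#m (ii), D#m (iii), E (IV), F# (V), G#m (vi), A#dim (vii°).
Triads in E major: E (I), F#m (ii), G#m (iii), A (IV), B (V), C#m (vi), D#dim (vii°).
Shared triads with their functions: B (I in B major, V in E major); C#m (ii in B major, vi in E major); E (IV in B major, I in E major); G#m (vi in B major, iii in E major).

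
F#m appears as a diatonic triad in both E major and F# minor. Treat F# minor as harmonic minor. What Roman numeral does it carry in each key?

ii in E major; i in F# minor

The scale of E major is E F# G# A B C# D#; F# is degree 2, and the triad built there (F#-A-C#) is minor, so it is ii.
The scale of F# minor (harmonic minor) is F# G# A B C# D E#; F# is degree 1, and the triad built there (F#-A-C#) is minor, so it is i.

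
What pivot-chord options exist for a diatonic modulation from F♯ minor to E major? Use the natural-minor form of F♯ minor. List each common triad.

Triads in F♯ minor (natural minor): F♯ minor (i), G♯ diminished (ii°), A major (III), B minor (iv), C♯ minor (v), D major (VI), E major (VII).
Triads in E major: E major (I), F♯ minor (ii), G♯ minor (iii), A major (IV), B major (V), C♯ minor (vi), D♯ diminished (vii°).
Shared triads with their functions: F♯ minor (i in F♯ minor, ii in E major); A major (III in F♯ minor, IV in E major); C♯ minor (v in F♯ minor, vi in E major); E major (VII in F♯ minor, I in E major).

F♯m, A, C♯m, E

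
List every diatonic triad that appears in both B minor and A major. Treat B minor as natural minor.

Bm, D, F♯m, A

Triads in B minor (natural minor): Bm (i), C♯dim (ii°), D (III), Em (iv), F♯m (v), G (VI), A (VII).
Triads in A major: A (I), Bm (ii), C♯m (iii), D (IV), E (V), F♯m (vi), G♯dim (vii°).
Shared triads with their functions: Bm (i in B minor, ii in A major); D (III in B minor, IV in A major); F♯m (v in B minor, vi in A major); A (VII in B minor, I in A major).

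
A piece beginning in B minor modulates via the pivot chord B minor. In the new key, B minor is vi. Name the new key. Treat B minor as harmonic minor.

D major

The numeral vi denotes a minor triad on scale degree 6. With B on degree 6, the tonic of the new key is D.
Degree 6 carries a minor triad in major keys, so the destination is D major.
Check: the diatonic triads of D major are D (I), Em (ii), F#m (iii), G (IV), A (V), Bm (vi), C#dim (vii°) — B minor is indeed vi.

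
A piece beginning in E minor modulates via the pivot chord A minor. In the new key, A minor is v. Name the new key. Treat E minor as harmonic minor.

D minor

The numeral v denotes a minor triad on scale degree 5. With A on degree 5, the tonic of the new key is D.
Degree 5 carries a minor triad in natural-minor keys, so the destination is D minor.
Check: the diatonic triads of D minor (natural minor) are Dm (i), Edim (ii°), F (III), Gm (iv), Am (v), B♭ (VI), C (VII) — A minor is indeed v.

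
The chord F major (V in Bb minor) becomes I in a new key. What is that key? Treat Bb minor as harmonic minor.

F major

The numeral I denotes a major triad on scale degree 1. With F on degree 1, the tonic of the new key is F.
Degree 1 carries a major triad in major keys, so the destination is F major.
Check: the diatonic triads of F major are F (I), Gm (ii), Am (iii), Bb (IV), C (V), Dm (vi), Edim (vii°) — F major is indeed I.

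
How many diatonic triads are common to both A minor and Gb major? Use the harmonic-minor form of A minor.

Diatonic triads of A minor (harmonic minor): A minor (i), B diminished (ii°), C augmented (III+), D minor (iv), E major (V), F major (VI), G# diminished (vii°).
Diatonic triads of Gb major: Gb major (I), Ab minor (ii), Bb minor (iii), Cb major (IV), Db major (V), Eb minor (vi), F diminished (vii°).
No triad has the same root and quality in both keys.

0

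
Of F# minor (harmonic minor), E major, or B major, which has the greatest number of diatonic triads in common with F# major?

Triads of F# major: F# (I), G#m (ii), A#m (iii), B (IV), C# (V), D#m (vi), E#dim (vii°).
F# minor (harmonic minor) shares 2: C#, E#dim.
E major shares 2: G#m, B.
B major shares 4: F#, G#m, B, D#m.
The most common triads (4) are shared with B major.

B major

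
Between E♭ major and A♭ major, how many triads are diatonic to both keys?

4

Diatonic triads of E♭ major: E♭ (I), Fm (ii), Gm (iii), A♭ (IV), B♭ (V), Cm (vi), Ddim (vii°).
Diatonic triads of A♭ major: A♭ (I), B♭m (ii), Cm (iii), D♭ (IV), E♭ (V), Fm (vi), Gdim (vii°).
Matching root and quality in both lists: E♭, Fm, A♭, Cm.
That gives 4 common triads.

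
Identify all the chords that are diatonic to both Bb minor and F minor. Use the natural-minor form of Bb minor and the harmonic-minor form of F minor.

Bbm, Db, Fm

Triads in Bb minor (natural minor): Bbm (i), Cdim (ii°), Db (III), Ebm (iv), Fm (v), Gb (VI), Ab (VII).
Triads in F minor (harmonic minor): Fm (i), Gdim (ii°), Abaug (III+), Bbm (iv), C (V), Db (VI), Edim (vii°).
Shared triads with their functions: Bbm (i in Bb minor, iv in F minor); Db (III in Bb minor, VI in F minor); Fm (v in Bb minor, i in F minor).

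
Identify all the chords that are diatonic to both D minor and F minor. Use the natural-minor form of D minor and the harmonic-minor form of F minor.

Triads in D minor (natural minor): D minor (i), E diminished (ii°), F major (III), G minor (iv), A minor (v), B♭ major (VI), C major (VII).
Triads in F minor (harmonic minor): F minor (i), G diminished (ii°), A♭ augmented (III+), B♭ minor (iv), C major (V), D♭ major (VI), E diminished (vii°).
Shared triads with their functions: E diminished (ii° in D minor, vii° in F minor); C major (VII in D minor, V in F minor).

Edim, C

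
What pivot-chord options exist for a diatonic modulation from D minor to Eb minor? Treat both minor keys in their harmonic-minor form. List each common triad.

Triads in D minor (harmonic minor): Dm (i), Edim (ii°), Faug (III+), Gm (iv), A (V), Bb (VI), C#dim (vii°).
Triads in Eb minor (harmonic minor): Ebm (i), Fdim (ii°), Gbaug (III+), Abm (iv), Bb (V), Cb (VI), Ddim (vii°).
Shared triads with their functions: Bb (VI in D minor, V in Eb minor).

Bb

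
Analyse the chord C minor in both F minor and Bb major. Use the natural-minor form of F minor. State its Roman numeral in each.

v in F minor; ii in Bb major

The scale of F minor (natural minor) is F G Ab Bb C Db Eb; C is degree 5, and the triad built there (C-Eb-G) is minor, so it is v.
The scale of Bb major is Bb C D Eb F G A; C is degree 2, and the triad built there (C-Eb-G) is minor, so it is ii.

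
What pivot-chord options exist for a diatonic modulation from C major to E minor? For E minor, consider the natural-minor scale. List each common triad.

Triads in C major: C (I), Dm (ii), Em (iii), F (IV), G (V), Am (vi), Bdim (vii°).
Triads in E minor (natural minor): Em (i), F#dim (ii°), G (III), Am (iv), Bm (v), C (VI), D (VII).
Shared triads with their functions: C (I in C major, VI in E minor); Em (iii in C major, i in E minor); G (V in C major, III in E minor); Am (vi in C major, iv in E minor).

C, Em, G, Am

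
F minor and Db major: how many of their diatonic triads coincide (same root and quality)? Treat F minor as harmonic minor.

3

Diatonic triads of F minor (harmonic minor): Fm (i), Gdim (ii°), Abaug (III+), Bbm (iv), C (V), Db (VI), Edim (vii°).
Diatonic triads of Db major: Db (I), Ebm (ii), Fm (iii), Gb (IV), Ab (V), Bbm (vi), Cdim (vii°).
Matching root and quality in both lists: Fm, Bbm, Db.
That gives 3 common triads.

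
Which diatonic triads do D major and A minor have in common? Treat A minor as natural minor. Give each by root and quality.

Triads in D major: D (I), Em (ii), F#m (iii), G (IV), A (V), Bm (vi), C#dim (vii°).
Triads in A minor (natural minor): Am (i), Bdim (ii°), C (III), Dm (iv), Em (v), F (VI), G (VII).
Shared triads with their functions: Em (ii in D major, v in A minor); G (IV in D major, VII in A minor).

Em, G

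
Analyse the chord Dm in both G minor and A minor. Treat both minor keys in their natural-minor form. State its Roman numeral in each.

v in G minor; iv in A minor

The scale of G minor (natural minor) is G A Bb C D Eb F; D is degree 5, and the triad built there (D-F-A) is minor, so it is v.
The scale of A minor (natural minor) is A B C D E F G; D is degree 4, and the triad built there (D-F-A) is minor, so it is iv.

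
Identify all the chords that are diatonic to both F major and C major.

F, Am, C, Dm

Triads in F major: F (I), Gm (ii), Am (iii), B♭ (IV), C (V), Dm (vi), Edim (vii°).
Triads in C major: C (I), Dm (ii), Em (iii), F (IV), G (V), Am (vi), Bdim (vii°).
Shared triads with their functions: F (I in F major, IV in C major); Am (iii in F major, vi in C major); C (V in F major, I in C major); Dm (vi in F major, ii in C major).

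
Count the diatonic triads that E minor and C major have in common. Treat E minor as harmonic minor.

3

Diatonic triads of E minor (harmonic minor): Em (i), F#dim (ii°), Gaug (III+), Am (iv), B (V), C (VI), D#dim (vii°).
Diatonic triads of C major: C (I), Dm (ii), Em (iii), F (IV), G (V), Am (vi), Bdim (vii°).
Matching root and quality in both lists: Em, Am, C.
That gives 3 common triads.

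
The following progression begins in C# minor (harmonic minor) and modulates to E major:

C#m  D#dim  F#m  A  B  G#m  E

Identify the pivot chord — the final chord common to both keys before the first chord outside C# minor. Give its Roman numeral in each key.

Chords diatonic to C# minor: C#m, D#dim, Eaug, F#m, G#, A, B#dim.
Reading the progression, the first chord not in that set is B, so the modulation leaves C# minor there.
The chord immediately before B is A, which is diatonic to both keys: VI in C# minor and IV in E major.

A — VI in C# minor, IV in E major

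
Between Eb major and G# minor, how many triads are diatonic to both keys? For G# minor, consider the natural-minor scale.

0

Diatonic triads of Eb major: Eb (I), Fm (ii), Gm (iii), Ab (IV), Bb (V), Cm (vi), Ddim (vii°).
Diatonic triads of G# minor (natural minor): G#m (i), A#dim (ii°), B (III), C#m (iv), D#m (v), E (VI), F# (VII).
No triad has the same root and quality in both keys.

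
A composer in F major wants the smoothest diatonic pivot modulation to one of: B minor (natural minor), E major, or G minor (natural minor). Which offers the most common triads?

G minor

Triads of F major: F major (I), G minor (ii), A minor (iii), Bb major (IV), C major (V), D minor (vi), E diminished (vii°).
B minor (natural minor) shares 0: none.
E major shares 0: none.
G minor (natural minor) shares 4: F, Gm, Bb, Dm.
The most common triads (4) are shared with G minor.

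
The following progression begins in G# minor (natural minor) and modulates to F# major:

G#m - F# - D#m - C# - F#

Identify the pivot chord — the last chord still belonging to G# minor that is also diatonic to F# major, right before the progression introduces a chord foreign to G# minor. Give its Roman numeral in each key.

Chords diatonic to G# minor: G#m, A#dim, B, C#m, D#m, E, F#.
Reading the progression, the first chord not in that set is C#, so the modulation leaves G# minor there.
The chord immediately before C# is D#m, which is diatonic to both keys: v in G# minor and vi in F# major.

D#m — v in G# minor, vi in F# major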